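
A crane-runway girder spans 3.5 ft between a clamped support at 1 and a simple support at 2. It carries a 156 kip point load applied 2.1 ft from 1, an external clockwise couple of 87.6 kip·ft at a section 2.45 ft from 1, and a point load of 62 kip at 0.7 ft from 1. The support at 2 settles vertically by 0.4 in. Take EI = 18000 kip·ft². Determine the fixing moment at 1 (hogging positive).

M_1 = 237.9 kip·ft

Choose R_2 as the redundant. The primary structure is the cantilever fixed at 1.
Primary-structure tip deflection at 2 by superposition:
  point load 156 at a = 2.1: Pa²(3L − a)/(6EI) = 963.1/EI
  clockwise couple 87.6 at a = 2.45: M₀a(2L − a)/(2EI) = 488.3/EI
  point load 62 at a = 0.7: Pa²(3L − a)/(6EI) = 49.62/EI
  δ_0 = 1501/EI
Tip deflection under a unit load at 2: L³/(3EI) = 14.29/EI.
With EI = 18000 kip·ft²: δ_0 = 0.08339 ft and δ_{22} = 0.000794 ft/kip.
Compatibility — the beam at 2 must follow the support down by 0.03333 ft: δ_0 − R_2·δ_{22} = 0.03333, so R_2 = (0.08339 − 0.03333)/0.000794 = 63.05 kip.
Moment equilibrium about 1: M_1 = Σ(load moments about 1) − R_2·L = 458.6 − 63.05×3.5 = 237.9 kip·ft.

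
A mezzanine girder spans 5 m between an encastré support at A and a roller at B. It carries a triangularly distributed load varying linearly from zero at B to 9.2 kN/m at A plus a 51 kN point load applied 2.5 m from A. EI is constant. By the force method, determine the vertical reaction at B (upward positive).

Remove the prop at B; the released (primary) structure is a cantilever built in at A.
Downward deflection at the released point B due to the loads:
  triangular load, peak 9.2 at the fixed end: w₀L⁴/(30EI) = 191.7/EI
  point load 51 at a = 2.5: Pa²(3L − a)/(6EI) = 664.1/EI
  δ_0 = 855.7/EI
Flexibility coefficient — unit upward force at B: δ_{BB} = L³/(3EI) = 41.67/EI.
Compatibility at B: δ_0 − R_B·δ_{BB} = 0, so R_B = 855.7/41.67 = 20.54 kN.

R_B = 20.54 kN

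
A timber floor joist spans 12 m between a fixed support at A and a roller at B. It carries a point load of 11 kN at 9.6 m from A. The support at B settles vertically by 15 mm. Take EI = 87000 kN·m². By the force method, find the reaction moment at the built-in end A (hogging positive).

M_A = 39.86 kN·m

Choose R_B as the redundant. The primary structure is the cantilever fixed at A.
Downward deflection at the released point B due to the loads:
  point load 11 at a = 9.6: Pa²(3L − a)/(6EI) = 4461/EI
Tip deflection under a unit load at B: L³/(3EI) = 576/EI.
With EI = 87000 kN·m²: δ_0 = 0.051271 m and δ_{BB} = 0.006621 m/kN.
Compatibility — the beam at B must follow the support down by 0.015 m: δ_0 − R_B·δ_{BB} = 0.015, so R_B = (0.051271 − 0.015)/0.006621 = 5.478 kN.
Moment equilibrium about A: M_A = Σ(load moments about A) − R_B·L = 105.6 − 5.478×12 = 39.86 kN·m.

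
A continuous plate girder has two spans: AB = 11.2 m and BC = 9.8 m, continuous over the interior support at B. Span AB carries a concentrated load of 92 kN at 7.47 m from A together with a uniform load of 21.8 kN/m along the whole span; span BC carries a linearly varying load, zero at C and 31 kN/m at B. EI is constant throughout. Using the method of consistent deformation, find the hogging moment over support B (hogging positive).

Insert a hinge at B; M_B is the redundant, and each span becomes simply supported.
Discontinuity in slope at B on the released structure — sum the simple-span end rotations:
  span AB: point load 92 at a = 7.47: Pab(L + a)/(6LEI) = 712.2/EI
  span AB: UDL 21.8: wL³/(24EI) = 1276/EI
  span BC: triangular load, peak 31: w₀L³/(45EI) = 648.4/EI
  relative rotation θ_0 = (1988 + 648.4)/EI = 2637/EI
A unit hogging moment at B produces rotation L₁/(3EI) + L₂/(3EI) = 7/EI.
Compatibility: M_B·(L₁+L₂)/(3EI) = θ_0, giving M_B = 376.7 kN·m (hogging).

M_B = 376.7 kN·m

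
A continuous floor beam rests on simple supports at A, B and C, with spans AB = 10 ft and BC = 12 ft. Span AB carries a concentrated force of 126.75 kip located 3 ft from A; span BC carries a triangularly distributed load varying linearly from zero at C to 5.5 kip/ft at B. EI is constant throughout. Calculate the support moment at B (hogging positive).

M_B = 107.4 kip·ft

Take M_B as the redundant. Released structure: two simple spans AB and BC with a hinge at B.
Discontinuity in slope at B on the released structure — sum the simple-span end rotations:
  span AB: point load 126.75 at a = 3: Pab(L + a)/(6LEI) = 576.7/EI
  span BC: triangular load, peak 5.5: w₀L³/(45EI) = 211.2/EI
  relative rotation θ_0 = (576.7 + 211.2)/EI = 787.9/EI
A unit hogging moment at B produces rotation L₁/(3EI) + L₂/(3EI) = 7.333/EI.
Slope continuity at B: θ_0 = M_B·7.333/EI, so M_B = 787.9/7.333 = 107.4 kip·ft (hogging).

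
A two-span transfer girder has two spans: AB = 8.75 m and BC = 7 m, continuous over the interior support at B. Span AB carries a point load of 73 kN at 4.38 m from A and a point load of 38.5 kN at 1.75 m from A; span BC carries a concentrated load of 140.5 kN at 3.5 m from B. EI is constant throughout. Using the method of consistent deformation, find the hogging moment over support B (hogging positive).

M_B = 166.5 kN·m

Insert a hinge at B; M_B is the redundant, and each span becomes simply supported.
Discontinuity in slope at B on the released structure — sum the simple-span end rotations:
  span AB: point load 73 at a = 4.38: Pab(L + a)/(6LEI) = 349.4/EI
  span AB: point load 38.5 at a = 1.75: Pab(L + a)/(6LEI) = 94.33/EI
  span BC: point load 140.5 at a = 3.5: Pab(L + b)/(6LEI) = 430.3/EI
  relative rotation θ_0 = (443.8 + 430.3)/EI = 874.1/EI
A unit hogging moment at B produces rotation L₁/(3EI) + L₂/(3EI) = 5.25/EI.
Compatibility: M_B·(L₁+L₂)/(3EI) = θ_0, giving M_B = 166.5 kN·m (hogging).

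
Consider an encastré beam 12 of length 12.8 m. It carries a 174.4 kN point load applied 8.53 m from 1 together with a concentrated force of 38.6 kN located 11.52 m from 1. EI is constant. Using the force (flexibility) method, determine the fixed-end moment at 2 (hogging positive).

Release both end moments; the primary structure is a simply-supported span 12 with redundants M_1 and M_2.
End rotations of the released simple span under the applied load (×1/EI):
  at 1: point load 174.4 at a = 8.53: Pab(L + b)/(6LEI) = 1412/EI
  at 2: point load 174.4 at a = 8.53: Pab(L + a)/(6LEI) = 1764/EI
  at 1: point load 38.6 at a = 11.52: Pab(L + b)/(6LEI) = 104.3/EI
  at 2: point load 38.6 at a = 11.52: Pab(L + a)/(6LEI) = 180.2/EI
  θ_10 = 1516/EI,  θ_20 = 1944/EI
Flexibility coefficients: a unit moment at one end gives L/(3EI) there and L/(6EI) at the far end, so f₁₁ = f₂₂ = 4.267/EI and f₁₂ = f₂₁ = 2.133/EI.
Compatibility — zero rotation at each built-in end:
  4.267 M_1 + 2.133 M_2 = 1516
  2.133 M_1 + 4.267 M_2 = 1944
Solving the pair gives M_1 = 170 kN·m and M_2 = 370.7 kN·m (hogging).

M_2 = 370.7 kN·m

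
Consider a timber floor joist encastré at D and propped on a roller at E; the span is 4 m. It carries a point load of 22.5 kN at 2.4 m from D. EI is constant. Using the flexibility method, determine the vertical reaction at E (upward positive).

Choose R_E as the redundant. The primary structure is the cantilever fixed at D.
Free-end deflection of the primary structure under the applied loading (downward +):
  point load 22.5 at a = 2.4: Pa²(3L − a)/(6EI) = 207.4/EI
Tip deflection under a unit load at E: L³/(3EI) = 21.33/EI.
Compatibility at E: δ_0 − R_E·δ_{EE} = 0, so R_E = 207.4/21.33 = 9.72 kN.

R_E = 9.72 kN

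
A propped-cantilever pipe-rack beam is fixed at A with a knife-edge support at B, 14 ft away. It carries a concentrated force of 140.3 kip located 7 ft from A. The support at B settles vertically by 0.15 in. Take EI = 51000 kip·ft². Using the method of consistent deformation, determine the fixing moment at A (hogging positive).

M_A = 378 kip·ft

Release the roller at B. Primary structure: cantilever fixed at A.
Downward deflection at the released point B due to the loads:
  point load 140.3 at a = 7: Pa²(3L − a)/(6EI) = 40102/EI
Flexibility coefficient — unit upward force at B: δ_{BB} = L³/(3EI) = 914.7/EI.
With EI = 51000 kip·ft²: δ_0 = 0.78632 ft and δ_{BB} = 0.017935 ft/kip.
Compatibility — the beam at B must follow the support down by 0.0125 ft: δ_0 − R_B·δ_{BB} = 0.0125, so R_B = (0.78632 − 0.0125)/0.017935 = 43.15 kip.
Moment equilibrium about A: M_A = Σ(load moments about A) − R_B·L = 982.1 − 43.15×14 = 378 kip·ft.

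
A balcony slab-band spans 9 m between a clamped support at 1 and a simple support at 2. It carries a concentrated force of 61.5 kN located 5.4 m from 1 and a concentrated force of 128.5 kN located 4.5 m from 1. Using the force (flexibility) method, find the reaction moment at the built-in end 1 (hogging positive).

M_1 = 309.8 kN·m

Release the roller at 2. Primary structure: cantilever fixed at 1.
Downward deflection at the released point 2 due to the loads:
  point load 61.5 at a = 5.4: Pa²(3L − a)/(6EI) = 6456/EI
  point load 128.5 at a = 4.5: Pa²(3L − a)/(6EI) = 9758/EI
  δ_0 = 16214/EI
Tip deflection under a unit load at 2: L³/(3EI) = 243/EI.
The prop prevents deflection at 2: R_2 = δ_0/δ_{22} = 16214/243 = 66.72 kN.
Moment equilibrium about 1: M_1 = Σ(load moments about 1) − R_2·L = 910.4 − 66.72×9 = 309.8 kN·m.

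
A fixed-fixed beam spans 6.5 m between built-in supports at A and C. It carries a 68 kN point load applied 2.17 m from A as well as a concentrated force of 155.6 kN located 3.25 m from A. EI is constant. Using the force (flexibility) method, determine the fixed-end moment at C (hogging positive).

Take the two fixed-end moments M_A, M_C as redundants; the released structure is the simple span AC.
Simple-span end rotations at A and C under the given loads:
  at A: point load 68 at a = 2.17: Pab(L + b)/(6LEI) = 177.4/EI
  at C: point load 68 at a = 2.17: Pab(L + a)/(6LEI) = 142/EI
  at A: point load 155.6 at a = 3.25: Pab(L + b)/(6LEI) = 410.9/EI
  at C: point load 155.6 at a = 3.25: Pab(L + a)/(6LEI) = 410.9/EI
  θ_A0 = 588.3/EI,  θ_C0 = 552.9/EI
Flexibility coefficients: a unit moment at one end gives L/(3EI) there and L/(6EI) at the far end, so f₁₁ = f₂₂ = 2.167/EI and f₁₂ = f₂₁ = 1.083/EI.
Compatibility — zero rotation at each built-in end:
  2.167 M_A + 1.083 M_C = 588.3
  1.083 M_A + 2.167 M_C = 552.9
Solving the pair gives M_A = 191.9 kN·m and M_C = 159.2 kN·m (hogging).

M_C = 159.2 kN·m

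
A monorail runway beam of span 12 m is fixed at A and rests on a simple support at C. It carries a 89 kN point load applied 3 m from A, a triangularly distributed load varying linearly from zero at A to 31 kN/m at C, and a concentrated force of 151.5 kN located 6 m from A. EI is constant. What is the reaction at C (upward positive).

R_C = 157.3 kN

Take the reaction at C as the redundant and release it; the primary structure is a cantilever fixed at A.
Deflection at C on the released cantilever, summing each load's contribution:
  point load 89 at a = 3: Pa²(3L − a)/(6EI) = 4406/EI
  triangular load, peak 31 at the free end: 11w₀L⁴/(120EI) = 58925/EI
  point load 151.5 at a = 6: Pa²(3L − a)/(6EI) = 27270/EI
  δ_0 = 90600/EI
Tip deflection under a unit load at C: L³/(3EI) = 576/EI.
The prop prevents deflection at C: R_C = δ_0/δ_{CC} = 90600/576 = 157.3 kN.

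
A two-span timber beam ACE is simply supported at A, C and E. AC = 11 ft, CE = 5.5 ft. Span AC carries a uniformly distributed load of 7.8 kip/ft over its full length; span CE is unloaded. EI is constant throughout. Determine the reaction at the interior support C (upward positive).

R_C = 64.35 kip

Release continuity at C by inserting a hinge; the redundant is the internal moment M_C. The primary structure is two simply-supported spans AC and CE.
End slopes at the hinge C, treating each span as simply supported:
  span AC: UDL 7.8: wL³/(24EI) = 432.6/EI
  relative rotation θ_0 = (432.6 + 0)/EI = 432.6/EI
A unit hogging moment at C produces rotation L₁/(3EI) + L₂/(3EI) = 5.5/EI.
Slope continuity at C: θ_0 = M_C·5.5/EI, so M_C = 432.6/5.5 = 78.65 kip·ft (hogging).
Span AC, ΣM about A with M_C applied at C: R_C^{AC}·11 = 471.9 + 78.65, so R_C^{AC} = 50.05 kip and R_A = 85.8 − 50.05 = 35.75 kip.
Span CE, ΣM about E: R_C^{CE}·5.5 = 0 + 78.65, so R_C^{CE} = 14.3 kip and R_E = 0 − 14.3 = -14.3 kip.
R_C = 50.05 + 14.3 = 64.35 kip.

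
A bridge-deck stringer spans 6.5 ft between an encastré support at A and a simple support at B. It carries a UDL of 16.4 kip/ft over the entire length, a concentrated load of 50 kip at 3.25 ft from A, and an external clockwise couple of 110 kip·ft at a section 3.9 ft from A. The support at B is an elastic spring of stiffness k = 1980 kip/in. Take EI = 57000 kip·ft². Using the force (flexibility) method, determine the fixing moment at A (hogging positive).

Take the reaction at B as the redundant and release it; the primary structure is a cantilever fixed at A.
Free-end deflection of the primary structure under the applied loading (downward +):
  UDL 16.4: wL⁴/(8EI) = 3659/EI
  point load 50 at a = 3.25: Pa²(3L − a)/(6EI) = 1430/EI
  clockwise couple 110 at a = 3.9: M₀a(2L − a)/(2EI) = 1952/EI
  δ_0 = 7042/EI
Tip deflection under a unit load at B: L³/(3EI) = 91.54/EI.
With EI = 57000 kip·ft²: δ_0 = 0.12354 ft and δ_{BB} = 0.001606 ft/kip.
Compatibility — the spring shortens by R_B/k under the reaction it provides: δ_0 − R_B·δ_{BB} = R_B/k. With 1/k = 1/(1980×12) ft/kip = 0.000042 ft/kip, R_B = δ_0 / (δ_{BB} + 1/k) = 0.12354 / (0.001606 + 0.000042) = 74.96 kip.
Moment equilibrium about A: M_A = Σ(load moments about A) − R_B·L = 619 − 74.96×6.5 = 131.7 kip·ft.

M_A = 131.7 kip·ft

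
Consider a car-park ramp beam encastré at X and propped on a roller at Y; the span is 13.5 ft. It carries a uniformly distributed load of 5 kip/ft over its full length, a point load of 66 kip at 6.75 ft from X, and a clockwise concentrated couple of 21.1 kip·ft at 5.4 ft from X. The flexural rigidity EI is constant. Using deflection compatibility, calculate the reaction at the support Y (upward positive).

R_Y = 47.44 kip

Take the reaction at Y as the redundant and release it; the primary structure is a cantilever fixed at X.
Downward deflection at the released point Y due to the loads:
  UDL 5: wL⁴/(8EI) = 20759/EI
  point load 66 at a = 6.75: Pa²(3L − a)/(6EI) = 16915/EI
  clockwise couple 21.1 at a = 5.4: M₀a(2L − a)/(2EI) = 1231/EI
  δ_0 = 38905/EI
Tip deflection under a unit load at Y: L³/(3EI) = 820.1/EI.
The prop prevents deflection at Y: R_Y = δ_0/δ_{YY} = 38905/820.1 = 47.44 kip.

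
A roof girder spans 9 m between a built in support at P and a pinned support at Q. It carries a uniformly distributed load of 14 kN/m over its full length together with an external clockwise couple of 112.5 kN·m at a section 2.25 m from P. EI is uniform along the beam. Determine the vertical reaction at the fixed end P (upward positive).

R_P = 70.55 kN

Release the roller at Q. Primary structure: cantilever fixed at P.
Free-end deflection of the primary structure under the applied loading (downward +):
  UDL 14: wL⁴/(8EI) = 11482/EI
  clockwise couple 112.5 at a = 2.25: M₀a(2L − a)/(2EI) = 1993/EI
  δ_0 = 13475/EI
Tip deflection under a unit load at Q: L³/(3EI) = 243/EI.
Compatibility at Q: δ_0 − R_Q·δ_{QQ} = 0, so R_Q = 13475/243 = 55.45 kN.
Vertical equilibrium: R_P = ΣP − R_Q = 126 − 55.45 = 70.55 kN.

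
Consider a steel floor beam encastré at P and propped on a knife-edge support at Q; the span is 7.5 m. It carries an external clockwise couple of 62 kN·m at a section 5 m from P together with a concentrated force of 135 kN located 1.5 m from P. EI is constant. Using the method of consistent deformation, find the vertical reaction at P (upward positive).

R_P = 116.4 kN

Take the reaction at Q as the redundant and release it; the primary structure is a cantilever fixed at P.
Free-end deflection of the primary structure under the applied loading (downward +):
  clockwise couple 62 at a = 5: M₀a(2L − a)/(2EI) = 1550/EI
  point load 135 at a = 1.5: Pa²(3L − a)/(6EI) = 1063/EI
  δ_0 = 2613/EI
Flexibility coefficient — unit upward force at Q: δ_{QQ} = L³/(3EI) = 140.6/EI.
Compatibility at Q: δ_0 − R_Q·δ_{QQ} = 0, so R_Q = 2613/140.6 = 18.58 kN.
Vertical equilibrium: R_P = ΣP − R_Q = 135 − 18.58 = 116.4 kN.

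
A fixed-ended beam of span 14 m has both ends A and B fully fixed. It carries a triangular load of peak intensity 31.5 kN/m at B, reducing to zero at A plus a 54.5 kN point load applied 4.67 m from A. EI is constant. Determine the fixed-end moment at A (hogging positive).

M_A = 318.8 kN·m

Take the two fixed-end moments M_A, M_B as redundants; the released structure is the simple span AB.
Simple-span end rotations at A and B under the given loads:
  at A: triangular load, peak 31.5: 7w₀L³/(360EI) = 1681/EI
  at B: triangular load, peak 31.5: w₀L³/(45EI) = 1921/EI
  at A: point load 54.5 at a = 4.67: Pab(L + b)/(6LEI) = 659.5/EI
  at B: point load 54.5 at a = 4.67: Pab(L + a)/(6LEI) = 527.8/EI
  θ_A0 = 2340/EI,  θ_B0 = 2449/EI
Flexibility coefficients: a unit moment at one end gives L/(3EI) there and L/(6EI) at the far end, so f₁₁ = f₂₂ = 4.667/EI and f₁₂ = f₂₁ = 2.333/EI.
Compatibility — zero rotation at each built-in end:
  4.667 M_A + 2.333 M_B = 2340
  2.333 M_A + 4.667 M_B = 2449
Solving the pair gives M_A = 318.8 kN·m and M_B = 365.3 kN·m (hogging).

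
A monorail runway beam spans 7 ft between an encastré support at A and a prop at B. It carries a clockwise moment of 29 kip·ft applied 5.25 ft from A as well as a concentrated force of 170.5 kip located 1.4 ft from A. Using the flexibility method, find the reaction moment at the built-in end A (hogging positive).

Take the reaction at B as the redundant and release it; the primary structure is a cantilever fixed at A.
Deflection at B on the released cantilever, summing each load's contribution:
  clockwise couple 29 at a = 5.25: M₀a(2L − a)/(2EI) = 666.1/EI
  point load 170.5 at a = 1.4: Pa²(3L − a)/(6EI) = 1092/EI
  δ_0 = 1758/EI
Tip deflection under a unit load at B: L³/(3EI) = 114.3/EI.
The prop prevents deflection at B: R_B = δ_0/δ_{BB} = 1758/114.3 = 15.37 kip.
Moment equilibrium about A: M_A = Σ(load moments about A) − R_B·L = 267.7 − 15.37×7 = 160.1 kip·ft.

M_A = 160.1 kip·ft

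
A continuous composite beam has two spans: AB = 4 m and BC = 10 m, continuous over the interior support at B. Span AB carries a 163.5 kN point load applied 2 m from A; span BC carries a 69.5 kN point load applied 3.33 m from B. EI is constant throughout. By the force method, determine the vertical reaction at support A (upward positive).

Insert a hinge at B; M_B is the redundant, and each span becomes simply supported.
Rotations at B on the released spans (each span's end-slope, ×1/EI):
  span AB: point load 163.5 at a = 2: Pab(L + a)/(6LEI) = 163.5/EI
  span BC: point load 69.5 at a = 3.33: Pab(L + b)/(6LEI) = 428.9/EI
  relative rotation θ_0 = (163.5 + 428.9)/EI = 592.4/EI
A unit hogging moment at B produces rotation L₁/(3EI) + L₂/(3EI) = 4.667/EI.
Slope continuity at B: θ_0 = M_B·4.667/EI, so M_B = 592.4/4.667 = 126.9 kN·m (hogging).
Span AB, ΣM about A with M_B applied at B: R_B^{AB}·4 = 327 + 126.9, so R_B^{AB} = 113.5 kN and R_A = 163.5 − 113.5 = 50.02 kN.

R_A = 50.02 kN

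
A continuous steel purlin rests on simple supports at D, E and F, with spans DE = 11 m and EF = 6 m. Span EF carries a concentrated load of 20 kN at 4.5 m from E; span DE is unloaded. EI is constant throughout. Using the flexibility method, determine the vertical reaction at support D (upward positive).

R_D = -0.4512 kN

Take M_E as the redundant. Released structure: two simple spans DE and EF with a hinge at E.
End slopes at the hinge E, treating each span as simply supported:
  span EF: point load 20 at a = 4.5: Pab(L + b)/(6LEI) = 28.12/EI
  relative rotation θ_0 = (0 + 28.12)/EI = 28.12/EI
A unit hogging moment at E produces rotation L₁/(3EI) + L₂/(3EI) = 5.667/EI.
Compatibility: M_E·(L₁+L₂)/(3EI) = θ_0, giving M_E = 4.963 kN·m (hogging).
Span DE, ΣM about D with M_E applied at E: R_E^{DE}·11 = 0 + 4.963, so R_E^{DE} = 0.4512 kN and R_D = 0 − 0.4512 = -0.4512 kN.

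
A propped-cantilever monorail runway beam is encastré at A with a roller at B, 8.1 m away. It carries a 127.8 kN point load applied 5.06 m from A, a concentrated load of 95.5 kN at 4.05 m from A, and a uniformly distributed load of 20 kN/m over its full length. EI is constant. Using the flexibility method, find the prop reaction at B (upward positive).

R_B = 149.8 kN

Take the reaction at B as the redundant and release it; the primary structure is a cantilever fixed at A.
Primary-structure tip deflection at B by superposition:
  point load 127.8 at a = 5.06: Pa²(3L − a)/(6EI) = 10493/EI
  point load 95.5 at a = 4.05: Pa²(3L − a)/(6EI) = 5287/EI
  UDL 20: wL⁴/(8EI) = 10762/EI
  δ_0 = 26541/EI
Tip deflection under a unit load at B: L³/(3EI) = 177.1/EI.
The prop prevents deflection at B: R_B = δ_0/δ_{BB} = 26541/177.1 = 149.8 kN.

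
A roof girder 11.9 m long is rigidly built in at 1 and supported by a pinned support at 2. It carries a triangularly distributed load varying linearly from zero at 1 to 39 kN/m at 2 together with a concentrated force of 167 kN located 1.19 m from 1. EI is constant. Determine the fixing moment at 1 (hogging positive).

M_1 = 492.1 kN·m

Release the roller at 2. Primary structure: cantilever fixed at 1.
Free-end deflection of the primary structure under the applied loading (downward +):
  triangular load, peak 39 at the free end: 11w₀L⁴/(120EI) = 71691/EI
  point load 167 at a = 1.19: Pa²(3L − a)/(6EI) = 1360/EI
  δ_0 = 73051/EI
Tip deflection under a unit load at 2: L³/(3EI) = 561.7/EI.
Compatibility at 2: δ_0 − R_2·δ_{22} = 0, so R_2 = 73051/561.7 = 130 kN.
Moment equilibrium about 1: M_1 = Σ(load moments about 1) − R_2·L = 2040 − 130×11.9 = 492.1 kN·m.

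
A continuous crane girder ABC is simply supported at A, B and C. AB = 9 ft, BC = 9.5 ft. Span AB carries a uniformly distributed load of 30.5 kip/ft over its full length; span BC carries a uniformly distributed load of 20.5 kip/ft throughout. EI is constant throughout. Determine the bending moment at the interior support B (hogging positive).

Insert a hinge at B; M_B is the redundant, and each span becomes simply supported.
End slopes at the hinge B, treating each span as simply supported:
  span AB: UDL 30.5: wL³/(24EI) = 926.4/EI
  span BC: UDL 20.5: wL³/(24EI) = 732.3/EI
  relative rotation θ_0 = (926.4 + 732.3)/EI = 1659/EI
A unit hogging moment at B produces rotation L₁/(3EI) + L₂/(3EI) = 6.167/EI.
Compatibility: M_B·(L₁+L₂)/(3EI) = θ_0, giving M_B = 269 kip·ft (hogging).

M_B = 269 kip·ft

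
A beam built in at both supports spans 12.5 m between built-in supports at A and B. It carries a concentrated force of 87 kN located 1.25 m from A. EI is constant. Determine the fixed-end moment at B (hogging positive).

M_B = 9.787 kN·m

Take the two fixed-end moments M_A, M_B as redundants; the released structure is the simple span AB.
End rotations of the released simple span under the applied load (×1/EI):
  at A: point load 87 at a = 1.25: Pab(L + b)/(6LEI) = 387.4/EI
  at B: point load 87 at a = 1.25: Pab(L + a)/(6LEI) = 224.3/EI
  θ_A0 = 387.4/EI,  θ_B0 = 224.3/EI
Flexibility coefficients: a unit moment at one end gives L/(3EI) there and L/(6EI) at the far end, so f₁₁ = f₂₂ = 4.167/EI and f₁₂ = f₂₁ = 2.083/EI.
Compatibility — zero rotation at each built-in end:
  4.167 M_A + 2.083 M_B = 387.4
  2.083 M_A + 4.167 M_B = 224.3
Solving the pair gives M_A = 88.09 kN·m and M_B = 9.787 kN·m (hogging).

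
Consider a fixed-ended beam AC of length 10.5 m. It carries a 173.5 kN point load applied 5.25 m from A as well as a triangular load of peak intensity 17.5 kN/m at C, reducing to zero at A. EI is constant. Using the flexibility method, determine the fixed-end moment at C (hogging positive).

Take the two fixed-end moments M_A, M_C as redundants; the released structure is the simple span AC.
End rotations of the released simple span under the applied load (×1/EI):
  at A: point load 173.5 at a = 5.25: Pab(L + b)/(6LEI) = 1196/EI
  at C: point load 173.5 at a = 5.25: Pab(L + a)/(6LEI) = 1196/EI
  at A: triangular load, peak 17.5: 7w₀L³/(360EI) = 393.9/EI
  at C: triangular load, peak 17.5: w₀L³/(45EI) = 450.2/EI
  θ_A0 = 1589/EI,  θ_C0 = 1646/EI
Flexibility coefficients: a unit moment at one end gives L/(3EI) there and L/(6EI) at the far end, so f₁₁ = f₂₂ = 3.5/EI and f₁₂ = f₂₁ = 1.75/EI.
Compatibility — zero rotation at each built-in end:
  3.5 M_A + 1.75 M_C = 1589
  1.75 M_A + 3.5 M_C = 1646
Solving the pair gives M_A = 292 kN·m and M_C = 324.2 kN·m (hogging).

M_C = 324.2 kN·m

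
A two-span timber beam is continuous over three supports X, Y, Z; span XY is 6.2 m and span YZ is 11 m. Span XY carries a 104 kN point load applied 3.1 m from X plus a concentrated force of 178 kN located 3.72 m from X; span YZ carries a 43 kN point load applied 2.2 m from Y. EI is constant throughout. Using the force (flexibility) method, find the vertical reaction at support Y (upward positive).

Insert a hinge at Y; M_Y is the redundant, and each span becomes simply supported.
Discontinuity in slope at Y on the released structure — sum the simple-span end rotations:
  span XY: point load 104 at a = 3.1: Pab(L + a)/(6LEI) = 249.9/EI
  span XY: point load 178 at a = 3.72: Pab(L + a)/(6LEI) = 437.9/EI
  span YZ: point load 43 at a = 2.2: Pab(L + b)/(6LEI) = 249.7/EI
  relative rotation θ_0 = (687.8 + 249.7)/EI = 937.5/EI
A unit hogging moment at Y produces rotation L₁/(3EI) + L₂/(3EI) = 5.733/EI.
Slope continuity at Y: θ_0 = M_Y·5.733/EI, so M_Y = 937.5/5.733 = 163.5 kN·m (hogging).
Span XY, ΣM about X with M_Y applied at Y: R_Y^{XY}·6.2 = 984.6 + 163.5, so R_Y^{XY} = 185.2 kN and R_X = 282 − 185.2 = 96.83 kN.
Span YZ, ΣM about Z: R_Y^{YZ}·11 = 378.4 + 163.5, so R_Y^{YZ} = 49.27 kN and R_Z = 43 − 49.27 = -6.265 kN.
R_Y = 185.2 + 49.27 = 234.4 kN.

R_Y = 234.4 kN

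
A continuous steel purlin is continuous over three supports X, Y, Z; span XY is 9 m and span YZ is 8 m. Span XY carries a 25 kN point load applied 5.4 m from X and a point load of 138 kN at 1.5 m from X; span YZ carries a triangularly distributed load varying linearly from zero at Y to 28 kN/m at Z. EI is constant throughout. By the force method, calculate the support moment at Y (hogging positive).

M_Y = 125.3 kN·m

Insert a hinge at Y; M_Y is the redundant, and each span becomes simply supported.
End slopes at the hinge Y, treating each span as simply supported:
  span XY: point load 25 at a = 5.4: Pab(L + a)/(6LEI) = 129.6/EI
  span XY: point load 138 at a = 1.5: Pab(L + a)/(6LEI) = 301.9/EI
  span YZ: triangular load, peak 28: 7w₀L³/(360EI) = 278.8/EI
  relative rotation θ_0 = (431.5 + 278.8)/EI = 710.2/EI
A unit hogging moment at Y produces rotation L₁/(3EI) + L₂/(3EI) = 5.667/EI.
Slope continuity at Y: θ_0 = M_Y·5.667/EI, so M_Y = 710.2/5.667 = 125.3 kN·m (hogging).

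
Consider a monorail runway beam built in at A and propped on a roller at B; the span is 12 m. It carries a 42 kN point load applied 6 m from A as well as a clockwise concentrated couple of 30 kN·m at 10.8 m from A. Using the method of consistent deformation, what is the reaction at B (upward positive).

Choose R_B as the redundant. The primary structure is the cantilever fixed at A.
Free-end deflection of the primary structure under the applied loading (downward +):
  point load 42 at a = 6: Pa²(3L − a)/(6EI) = 7560/EI
  clockwise couple 30 at a = 10.8: M₀a(2L − a)/(2EI) = 2138/EI
  δ_0 = 9698/EI
Tip deflection under a unit load at B: L³/(3EI) = 576/EI.
The prop prevents deflection at B: R_B = δ_0/δ_{BB} = 9698/576 = 16.84 kN.

R_B = 16.84 kN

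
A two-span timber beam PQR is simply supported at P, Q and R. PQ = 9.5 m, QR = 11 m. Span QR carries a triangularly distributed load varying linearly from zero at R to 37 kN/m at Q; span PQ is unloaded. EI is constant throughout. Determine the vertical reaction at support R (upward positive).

Take M_Q as the redundant. Released structure: two simple spans PQ and QR with a hinge at Q.
Discontinuity in slope at Q on the released structure — sum the simple-span end rotations:
  span QR: triangular load, peak 37: w₀L³/(45EI) = 1094/EI
  relative rotation θ_0 = (0 + 1094)/EI = 1094/EI
A unit hogging moment at Q produces rotation L₁/(3EI) + L₂/(3EI) = 6.833/EI.
Compatibility: M_Q·(L₁+L₂)/(3EI) = θ_0, giving M_Q = 160.2 kN·m (hogging).
Span QR, ΣM about R: R_Q^{QR}·11 = 1492 + 160.2, so R_Q^{QR} = 150.2 kN and R_R = 203.5 − 150.2 = 53.27 kN.

R_R = 53.27 kN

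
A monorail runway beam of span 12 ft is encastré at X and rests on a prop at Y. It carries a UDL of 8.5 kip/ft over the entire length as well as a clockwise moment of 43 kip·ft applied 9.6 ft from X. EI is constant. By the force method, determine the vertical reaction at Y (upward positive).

R_Y = 43.41 kip

Release the roller at Y. Primary structure: cantilever fixed at X.
Downward deflection at the released point Y due to the loads:
  UDL 8.5: wL⁴/(8EI) = 22032/EI
  clockwise couple 43 at a = 9.6: M₀a(2L − a)/(2EI) = 2972/EI
  δ_0 = 25004/EI
Flexibility coefficient — unit upward force at Y: δ_{YY} = L³/(3EI) = 576/EI.
Compatibility at Y: δ_0 − R_Y·δ_{YY} = 0, so R_Y = 25004/576 = 43.41 kip.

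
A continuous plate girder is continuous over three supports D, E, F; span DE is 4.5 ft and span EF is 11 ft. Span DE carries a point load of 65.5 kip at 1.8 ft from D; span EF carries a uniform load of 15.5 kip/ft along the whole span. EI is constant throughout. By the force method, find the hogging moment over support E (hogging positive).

M_E = 180.8 kip·ft

Insert a hinge at E; M_E is the redundant, and each span becomes simply supported.
Rotations at E on the released spans (each span's end-slope, ×1/EI):
  span DE: point load 65.5 at a = 1.8: Pab(L + a)/(6LEI) = 74.28/EI
  span EF: UDL 15.5: wL³/(24EI) = 859.6/EI
  relative rotation θ_0 = (74.28 + 859.6)/EI = 933.9/EI
A unit hogging moment at E produces rotation L₁/(3EI) + L₂/(3EI) = 5.167/EI.
Slope continuity at E: θ_0 = M_E·5.167/EI, so M_E = 933.9/5.167 = 180.8 kip·ft (hogging).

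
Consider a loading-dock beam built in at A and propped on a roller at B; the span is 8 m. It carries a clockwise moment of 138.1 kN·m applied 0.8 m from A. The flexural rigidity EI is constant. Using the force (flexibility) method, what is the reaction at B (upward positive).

R_B = 4.92 kN

Release the roller at B. Primary structure: cantilever fixed at A.
Downward deflection at the released point B due to the loads:
  clockwise couple 138.1 at a = 0.8: M₀a(2L − a)/(2EI) = 839.6/EI
Flexibility coefficient — unit upward force at B: δ_{BB} = L³/(3EI) = 170.7/EI.
The prop prevents deflection at B: R_B = δ_0/δ_{BB} = 839.6/170.7 = 4.92 kN.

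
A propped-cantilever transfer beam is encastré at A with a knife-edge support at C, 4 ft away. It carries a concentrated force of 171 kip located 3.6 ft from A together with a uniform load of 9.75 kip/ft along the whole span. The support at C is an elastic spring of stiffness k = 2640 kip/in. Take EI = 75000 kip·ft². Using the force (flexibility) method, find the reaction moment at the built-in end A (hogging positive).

Release the roller at C. Primary structure: cantilever fixed at A.
Primary-structure tip deflection at C by superposition:
  point load 171 at a = 3.6: Pa²(3L − a)/(6EI) = 3103/EI
  UDL 9.75: wL⁴/(8EI) = 312/EI
  δ_0 = 3415/EI
Flexibility coefficient — unit upward force at C: δ_{CC} = L³/(3EI) = 21.33/EI.
With EI = 75000 kip·ft²: δ_0 = 0.045528 ft and δ_{CC} = 0.000284 ft/kip.
Compatibility — the spring shortens by R_C/k under the reaction it provides: δ_0 − R_C·δ_{CC} = R_C/k. With 1/k = 1/(2640×12) ft/kip = 0.000032 ft/kip, R_C = δ_0 / (δ_{CC} + 1/k) = 0.045528 / (0.000284 + 0.000032) = 144.1 kip.
Moment equilibrium about A: M_A = Σ(load moments about A) − R_C·L = 693.6 − 144.1×4 = 117.3 kip·ft.

M_A = 117.3 kip·ft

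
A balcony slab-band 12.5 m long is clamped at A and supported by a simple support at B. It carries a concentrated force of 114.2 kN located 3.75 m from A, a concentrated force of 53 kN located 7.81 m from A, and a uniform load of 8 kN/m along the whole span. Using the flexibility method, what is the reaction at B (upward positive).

R_B = 75.95 kN

Release the roller at B. Primary structure: cantilever fixed at A.
Primary-structure tip deflection at B by superposition:
  point load 114.2 at a = 3.75: Pa²(3L − a)/(6EI) = 9033/EI
  point load 53 at a = 7.81: Pa²(3L − a)/(6EI) = 15997/EI
  UDL 8: wL⁴/(8EI) = 24414/EI
  δ_0 = 49444/EI
Tip deflection under a unit load at B: L³/(3EI) = 651/EI.
The prop prevents deflection at B: R_B = δ_0/δ_{BB} = 49444/651 = 75.95 kN.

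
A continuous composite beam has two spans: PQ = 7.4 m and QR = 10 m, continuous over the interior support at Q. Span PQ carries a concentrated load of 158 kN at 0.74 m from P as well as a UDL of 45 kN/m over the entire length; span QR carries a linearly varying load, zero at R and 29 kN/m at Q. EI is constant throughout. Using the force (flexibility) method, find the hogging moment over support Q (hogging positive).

Take M_Q as the redundant. Released structure: two simple spans PQ and QR with a hinge at Q.
Discontinuity in slope at Q on the released structure — sum the simple-span end rotations:
  span PQ: point load 158 at a = 0.74: Pab(L + a)/(6LEI) = 142.8/EI
  span PQ: UDL 45: wL³/(24EI) = 759.8/EI
  span QR: triangular load, peak 29: w₀L³/(45EI) = 644.4/EI
  relative rotation θ_0 = (902.6 + 644.4)/EI = 1547/EI
A unit hogging moment at Q produces rotation L₁/(3EI) + L₂/(3EI) = 5.8/EI.
Compatibility: M_Q·(L₁+L₂)/(3EI) = θ_0, giving M_Q = 266.7 kN·m (hogging).

M_Q = 266.7 kN·m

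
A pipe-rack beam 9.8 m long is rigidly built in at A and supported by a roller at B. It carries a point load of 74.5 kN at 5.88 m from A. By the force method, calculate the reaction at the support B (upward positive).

R_B = 32.18 kN

Take the reaction at B as the redundant and release it; the primary structure is a cantilever fixed at A.
Free-end deflection of the primary structure under the applied loading (downward +):
  point load 74.5 at a = 5.88: Pa²(3L − a)/(6EI) = 10097/EI
Flexibility coefficient — unit upward force at B: δ_{BB} = L³/(3EI) = 313.7/EI.
The prop prevents deflection at B: R_B = δ_0/δ_{BB} = 10097/313.7 = 32.18 kN.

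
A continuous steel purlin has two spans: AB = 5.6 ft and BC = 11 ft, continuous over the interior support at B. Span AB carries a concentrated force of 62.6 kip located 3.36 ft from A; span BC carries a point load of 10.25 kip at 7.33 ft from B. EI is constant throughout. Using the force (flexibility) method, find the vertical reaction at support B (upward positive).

Release continuity at B by inserting a hinge; the redundant is the internal moment M_B. The primary structure is two simply-supported spans AB and BC.
End slopes at the hinge B, treating each span as simply supported:
  span AB: point load 62.6 at a = 3.36: Pab(L + a)/(6LEI) = 125.6/EI
  span BC: point load 10.25 at a = 7.33: Pab(L + b)/(6LEI) = 61.29/EI
  relative rotation θ_0 = (125.6 + 61.29)/EI = 186.9/EI
A unit hogging moment at B produces rotation L₁/(3EI) + L₂/(3EI) = 5.533/EI.
Slope continuity at B: θ_0 = M_B·5.533/EI, so M_B = 186.9/5.533 = 33.78 kip·ft (hogging).
Span AB, ΣM about A with M_B applied at B: R_B^{AB}·5.6 = 210.3 + 33.78, so R_B^{AB} = 43.59 kip and R_A = 62.6 − 43.59 = 19.01 kip.
Span BC, ΣM about C: R_B^{BC}·11 = 37.62 + 33.78, so R_B^{BC} = 6.491 kip and R_C = 10.25 − 6.491 = 3.759 kip.
R_B = 43.59 + 6.491 = 50.08 kip.

R_B = 50.08 kip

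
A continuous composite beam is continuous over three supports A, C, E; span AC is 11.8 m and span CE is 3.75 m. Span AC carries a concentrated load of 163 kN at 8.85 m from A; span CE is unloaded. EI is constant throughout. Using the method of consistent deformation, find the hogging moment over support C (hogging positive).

Release continuity at C by inserting a hinge; the redundant is the internal moment M_C. The primary structure is two simply-supported spans AC and CE.
End slopes at the hinge C, treating each span as simply supported:
  span AC: point load 163 at a = 8.85: Pab(L + a)/(6LEI) = 1241/EI
  relative rotation θ_0 = (1241 + 0)/EI = 1241/EI
A unit hogging moment at C produces rotation L₁/(3EI) + L₂/(3EI) = 5.183/EI.
Compatibility: M_C·(L₁+L₂)/(3EI) = θ_0, giving M_C = 239.5 kN·m (hogging).

M_C = 239.5 kN·m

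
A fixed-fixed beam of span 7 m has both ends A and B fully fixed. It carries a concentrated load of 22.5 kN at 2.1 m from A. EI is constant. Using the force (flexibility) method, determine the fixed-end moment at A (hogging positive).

Release both end moments; the primary structure is a simply-supported span AB with redundants M_A and M_B.
On the primary (simply-supported) span, the end slopes from the loading are:
  at A: point load 22.5 at a = 2.1: Pab(L + b)/(6LEI) = 65.6/EI
  at B: point load 22.5 at a = 2.1: Pab(L + a)/(6LEI) = 50.16/EI
  θ_A0 = 65.6/EI,  θ_B0 = 50.16/EI
Flexibility coefficients: a unit moment at one end gives L/(3EI) there and L/(6EI) at the far end, so f₁₁ = f₂₂ = 2.333/EI and f₁₂ = f₂₁ = 1.167/EI.
Compatibility — zero rotation at each built-in end:
  2.333 M_A + 1.167 M_B = 65.6
  1.167 M_A + 2.333 M_B = 50.16
Solving the pair gives M_A = 23.15 kN·m and M_B = 9.922 kN·m (hogging).

M_A = 23.15 kN·m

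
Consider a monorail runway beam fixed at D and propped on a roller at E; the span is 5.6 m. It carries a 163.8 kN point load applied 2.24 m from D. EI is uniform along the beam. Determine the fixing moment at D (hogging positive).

Remove the prop at E; the released (primary) structure is a cantilever built in at D.
Free-end deflection of the primary structure under the applied loading (downward +):
  point load 163.8 at a = 2.24: Pa²(3L − a)/(6EI) = 1994/EI
Flexibility coefficient — unit upward force at E: δ_{EE} = L³/(3EI) = 58.54/EI.
Compatibility at E: δ_0 − R_E·δ_{EE} = 0, so R_E = 1994/58.54 = 34.07 kN.
Moment equilibrium about D: M_D = Σ(load moments about D) − R_E·L = 366.9 − 34.07×5.6 = 176.1 kN·m.

M_D = 176.1 kN·m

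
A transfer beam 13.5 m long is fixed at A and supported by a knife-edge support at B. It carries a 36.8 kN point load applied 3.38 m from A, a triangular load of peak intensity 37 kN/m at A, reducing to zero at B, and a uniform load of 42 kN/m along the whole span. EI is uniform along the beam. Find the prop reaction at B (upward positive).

R_B = 265.7 kN

Choose R_B as the redundant. The primary structure is the cantilever fixed at A.
Deflection at B on the released cantilever, summing each load's contribution:
  point load 36.8 at a = 3.38: Pa²(3L − a)/(6EI) = 2601/EI
  triangular load, peak 37 at the fixed end: w₀L⁴/(30EI) = 40965/EI
  UDL 42: wL⁴/(8EI) = 174379/EI
  δ_0 = 217945/EI
Tip deflection under a unit load at B: L³/(3EI) = 820.1/EI.
The prop prevents deflection at B: R_B = δ_0/δ_{BB} = 217945/820.1 = 265.7 kN.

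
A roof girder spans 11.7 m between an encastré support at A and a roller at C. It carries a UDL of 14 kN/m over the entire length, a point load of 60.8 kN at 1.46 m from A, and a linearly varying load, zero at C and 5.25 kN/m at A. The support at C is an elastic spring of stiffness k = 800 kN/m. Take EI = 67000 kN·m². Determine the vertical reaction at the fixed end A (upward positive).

R_A = 195.7 kN

Release the roller at C. Primary structure: cantilever fixed at A.
Deflection at C on the released cantilever, summing each load's contribution:
  UDL 14: wL⁴/(8EI) = 32793/EI
  point load 60.8 at a = 1.46: Pa²(3L − a)/(6EI) = 726.6/EI
  triangular load, peak 5.25 at the fixed end: w₀L⁴/(30EI) = 3279/EI
  δ_0 = 36799/EI
Tip deflection under a unit load at C: L³/(3EI) = 533.9/EI.
With EI = 67000 kN·m²: δ_0 = 0.54924 m and δ_{CC} = 0.007968 m/kN.
Compatibility — the spring shortens by R_C/k under the reaction it provides: δ_0 − R_C·δ_{CC} = R_C/k. With 1/k = 0.00125 m/kN, R_C = δ_0 / (δ_{CC} + 1/k) = 0.54924 / (0.007968 + 0.00125) = 59.58 kN.
Vertical equilibrium: R_A = ΣP − R_C = 255.3 − 59.58 = 195.7 kN.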